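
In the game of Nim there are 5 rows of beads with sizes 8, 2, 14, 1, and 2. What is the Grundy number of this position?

7

Compute the nim-sum pairwise:
8 ^ 2 = 10
10 ^ 14 = 4
4 ^ 1 = 5
5 ^ 2 = 7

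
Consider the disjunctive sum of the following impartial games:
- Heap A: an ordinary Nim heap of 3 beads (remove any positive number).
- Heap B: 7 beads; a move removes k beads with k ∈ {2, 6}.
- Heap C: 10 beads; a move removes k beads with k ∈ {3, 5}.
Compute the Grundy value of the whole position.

2

Heap A is a plain Nim heap of size 3, so its Grundy value is 3.
Grundy values for heap B (subtraction set {2, 6}):
g(0) = mex{} = 0
g(1) = mex{} = 0
g(2) = mex{0} = 1
g(3) = mex{0} = 1
g(4) = mex{1} = 0
g(5) = mex{1} = 0
g(6) = mex{0} = 1
g(7) = mex{0} = 1
So g(7) = 1.
Grundy values for heap C (subtraction set {3, 5}):
k:     0  1  2  3  4  5  6  7  8  9 10
g(k):  0  0  0  1  1  1  2  2  0  0  0
So g(10) = 0.
By the Sprague-Grundy theorem, the Grundy value of a sum of independent games is the XOR of the component values.
Combined value = 3 XOR 1 XOR 0 = 2.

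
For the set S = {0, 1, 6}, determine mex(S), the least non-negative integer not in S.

2

The values 0, 1 are all present; 2 is the first non-negative integer missing from the set.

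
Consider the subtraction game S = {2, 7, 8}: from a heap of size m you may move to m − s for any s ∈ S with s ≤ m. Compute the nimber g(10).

0

Grundy values for subtraction set {2, 7, 8}:
g(0) = mex{} = 0
g(1) = mex{} = 0
g(2) = mex{0} = 1
g(3) = mex{0} = 1
g(4) = mex{1} = 0
g(5) = mex{1} = 0
g(6) = mex{0} = 1
g(7) = mex{0} = 1
g(8) = mex{0,1} = 2
g(9) = mex{0,1} = 2
g(10) = mex{1,2} = 0
So g(10) = 0.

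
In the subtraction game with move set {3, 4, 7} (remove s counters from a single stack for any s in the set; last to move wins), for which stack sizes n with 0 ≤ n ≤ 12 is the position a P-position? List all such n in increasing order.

0, 1, 2, 10, 11, 12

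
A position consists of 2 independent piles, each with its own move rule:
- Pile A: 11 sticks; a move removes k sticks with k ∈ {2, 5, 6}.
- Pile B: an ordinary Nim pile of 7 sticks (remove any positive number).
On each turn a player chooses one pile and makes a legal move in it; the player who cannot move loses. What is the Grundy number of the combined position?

For pile A, compute g(0), g(1), … with moves {2, 5, 6}:
g(0) = mex{} = 0
g(1) = mex{} = 0
g(2) = mex{0} = 1
g(3) = mex{0} = 1
g(4) = mex{1} = 0
g(5) = mex{0,1} = 2
g(6) = mex{0} = 1
g(7) = mex{0,1,2} = 3
g(8) = mex{1} = 0
g(9) = mex{0,1,3} = 2
g(10) = mex{0,2} = 1
g(11) = mex{1,2} = 0
So g(11) = 0.
Pile B is a plain Nim pile of size 7, so its Grundy value is 7.
By the Sprague-Grundy theorem, the Grundy value of a sum of independent games is the XOR of the component values.
Combined value = 0 ⊕ 7 = 7.

7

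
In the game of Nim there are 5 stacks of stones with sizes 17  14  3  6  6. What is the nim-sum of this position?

In binary:
  10001  (17)
  01110  (14)
  00011  (3)
  00110  (6)
  00110  (6)
  -----
  11100  (28)

28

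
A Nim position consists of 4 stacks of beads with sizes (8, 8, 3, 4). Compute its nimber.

7

Write each in binary and XOR column by column:
  1000  (8)
  1000  (8)
  0011  (3)
  0100  (4)
  ----
  0111  (7)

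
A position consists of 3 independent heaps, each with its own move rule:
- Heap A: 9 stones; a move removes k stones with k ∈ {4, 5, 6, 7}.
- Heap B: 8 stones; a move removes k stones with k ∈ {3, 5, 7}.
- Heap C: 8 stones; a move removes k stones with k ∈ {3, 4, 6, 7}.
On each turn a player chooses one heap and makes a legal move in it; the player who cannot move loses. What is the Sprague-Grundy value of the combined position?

Build the Grundy sequence for heap A with g(k) = mex{g(k−s) : s ∈ {4, 5, 6, 7}, s ≤ k}:
g(0) = mex{} = 0
g(1) = mex{} = 0
g(2) = mex{} = 0
g(3) = mex{} = 0
g(4) = mex{0} = 1
g(5) = mex{0} = 1
g(6) = mex{0} = 1
g(7) = mex{0} = 1
g(8) = mex{0,1} = 2
g(9) = mex{0,1} = 2
So g(9) = 2.
Grundy values for heap B (subtraction set {3, 5, 7}):
g(0) = mex{} = 0
g(1) = mex{} = 0
g(2) = mex{} = 0
g(3) = mex{0} = 1
g(4) = mex{0} = 1
g(5) = mex{0} = 1
g(6) = mex{0,1} = 2
g(7) = mex{0,1} = 2
g(8) = mex{0,1} = 2
So g(8) = 2.
For heap C, compute g(0), g(1), … with moves {3, 4, 6, 7}:
k:     0  1  2  3  4  5  6  7  8
g(k):  0  0  0  1  1  1  2  2  2
So g(8) = 2.
By the Sprague-Grundy theorem, the Grundy value of a sum of independent games is the XOR of the component values.
Combined value = 2 XOR 2 XOR 2 = 2.

2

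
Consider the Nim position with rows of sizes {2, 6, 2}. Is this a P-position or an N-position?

N-position

Compute the nim-sum pairwise:
2 ^ 6 = 4
4 ^ 2 = 6
The nim-sum is 6 ≠ 0, so this is an N-position: the player to move can win.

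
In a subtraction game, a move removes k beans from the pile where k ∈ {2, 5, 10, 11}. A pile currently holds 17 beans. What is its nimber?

Grundy values for subtraction set {2, 5, 10, 11}:
k:     0  1  2  3  4  5  6  7  8  9 10 11 12 13 14 15 16 17
g(k):  0  0  1  1  0  2  1  0  0  1  1  2  2  3  3  4  0  3
So g(17) = 3.

3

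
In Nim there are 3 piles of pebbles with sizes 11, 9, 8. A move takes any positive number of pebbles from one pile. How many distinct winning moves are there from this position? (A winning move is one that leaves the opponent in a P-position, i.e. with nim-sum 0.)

Bitwise XOR of the heap sizes:
  1011  (11)
  1001  (9)
  1000  (8)
  ----
  1010  (10)
The overall nim-sum is X = 10. A pile of size p has a winning move iff p XOR X < p (reduce it to p XOR X).
  11: 11 XOR 10 = 1 < 11 — winning move (to 1).
  9: 9 XOR 10 = 3 < 9 — winning move (to 3).
  8: 8 XOR 10 = 2 < 8 — winning move (to 2).
That gives 3 winning moves.

3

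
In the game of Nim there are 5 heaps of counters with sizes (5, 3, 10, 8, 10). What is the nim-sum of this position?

14

Nim-sum: 5 ⊕ 3 ⊕ 10 ⊕ 8 ⊕ 10 = 14.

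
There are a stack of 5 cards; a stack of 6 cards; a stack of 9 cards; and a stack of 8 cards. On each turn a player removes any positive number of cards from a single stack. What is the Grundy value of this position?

2

Compute the nim-sum pairwise:
5 XOR 6 = 3
3 XOR 9 = 10
10 XOR 8 = 2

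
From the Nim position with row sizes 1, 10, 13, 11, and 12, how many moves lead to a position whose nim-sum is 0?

3

Bitwise XOR of the heap sizes:
  0001  (1)
  1010  (10)
  1101  (13)
  1011  (11)
  1100  (12)
  ----
  0001  (1)
The overall nim-sum is X = 1. A row of size p has a winning move iff p XOR X < p (reduce it to p XOR X).
  1: 1 XOR 1 = 0 < 1 — winning move (to 0).
  10: 10 XOR 1 = 11 ≥ 10 — no move.
  13: 13 XOR 1 = 12 < 13 — winning move (to 12).
  11: 11 XOR 1 = 10 < 11 — winning move (to 10).
  12: 12 XOR 1 = 13 ≥ 12 — no move.
That gives 3 winning moves.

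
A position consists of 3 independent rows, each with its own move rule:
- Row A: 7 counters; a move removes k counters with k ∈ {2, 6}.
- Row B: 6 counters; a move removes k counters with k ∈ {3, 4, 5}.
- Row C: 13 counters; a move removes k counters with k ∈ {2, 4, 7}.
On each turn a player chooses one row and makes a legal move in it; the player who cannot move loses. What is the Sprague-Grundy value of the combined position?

1

For row A, compute g(0), g(1), … with moves {2, 6}:
k:     0  1  2  3  4  5  6  7
g(k):  0  0  1  1  0  0  1  1
So g(7) = 1.
Build the Grundy sequence for row B with g(k) = mex{g(k−s) : s ∈ {3, 4, 5}, s ≤ k}:
g(0) = mex{} = 0
g(1) = mex{} = 0
g(2) = mex{} = 0
g(3) = mex{0} = 1
g(4) = mex{0} = 1
g(5) = mex{0} = 1
g(6) = mex{0,1} = 2
So g(6) = 2.
Build the Grundy sequence for row C with g(k) = mex{g(k−s) : s ∈ {2, 4, 7}, s ≤ k}:
g(0) = mex{} = 0
g(1) = mex{} = 0
g(2) = mex{0} = 1
g(3) = mex{0} = 1
g(4) = mex{0,1} = 2
g(5) = mex{0,1} = 2
g(6) = mex{1,2} = 0
g(7) = mex{0,1,2} = 3
g(8) = mex{0,2} = 1
g(9) = mex{1,2,3} = 0
g(10) = mex{0,1} = 2
g(11) = mex{0,2,3} = 1
g(12) = mex{1,2} = 0
g(13) = mex{0,1} = 2
So g(13) = 2.
By the Sprague-Grundy theorem, the Grundy value of a sum of independent games is the XOR of the component values.
Combined value = 1 ⊕ 2 ⊕ 2 = 1.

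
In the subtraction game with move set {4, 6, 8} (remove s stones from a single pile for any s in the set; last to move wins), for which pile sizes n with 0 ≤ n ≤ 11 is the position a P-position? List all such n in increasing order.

Grundy values for subtraction set {4, 6, 8}:
k:     0  1  2  3  4  5  6  7  8  9 10 11
g(k):  0  0  0  0  1  1  1  1  2  2  2  2
The P-positions (g = 0) in 0..11 are 0, 1, 2, 3.

0, 1, 2, 3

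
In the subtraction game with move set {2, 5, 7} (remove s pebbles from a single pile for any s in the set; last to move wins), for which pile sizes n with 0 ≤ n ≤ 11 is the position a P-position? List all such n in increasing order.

0, 1, 4, 10

Build the Grundy sequence with g(k) = mex{g(k−s) : s ∈ {2, 5, 7}, s ≤ k}:
g(0) = mex{} = 0
g(1) = mex{} = 0
g(2) = mex{0} = 1
g(3) = mex{0} = 1
g(4) = mex{1} = 0
g(5) = mex{0,1} = 2
g(6) = mex{0} = 1
g(7) = mex{0,1,2} = 3
g(8) = mex{0,1} = 2
g(9) = mex{0,1,3} = 2
g(10) = mex{1,2} = 0
g(11) = mex{0,1,2} = 3
The P-positions (g = 0) in 0..11 are 0, 1, 4, 10.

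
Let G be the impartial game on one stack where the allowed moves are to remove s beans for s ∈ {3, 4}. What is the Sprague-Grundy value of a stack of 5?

1

Compute g(0), g(1), … for moves {3, 4}:
g(0) = mex{} = 0
g(1) = mex{} = 0
g(2) = mex{} = 0
g(3) = mex{0} = 1
g(4) = mex{0} = 1
g(5) = mex{0} = 1
So g(5) = 1.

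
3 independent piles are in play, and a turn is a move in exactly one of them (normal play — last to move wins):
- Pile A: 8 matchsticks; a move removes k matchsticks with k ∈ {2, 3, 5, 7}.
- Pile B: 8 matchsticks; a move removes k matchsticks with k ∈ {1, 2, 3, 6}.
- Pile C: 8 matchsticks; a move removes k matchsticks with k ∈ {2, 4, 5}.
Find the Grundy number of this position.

Grundy values for pile A (subtraction set {2, 3, 5, 7}):
k:     0  1  2  3  4  5  6  7  8
g(k):  0  0  1  1  2  2  3  3  4
So g(8) = 4.
For pile B, compute g(0), g(1), … with moves {1, 2, 3, 6}:
g(0) = mex{} = 0
g(1) = mex{0} = 1
g(2) = mex{0,1} = 2
g(3) = mex{0,1,2} = 3
g(4) = mex{1,2,3} = 0
g(5) = mex{0,2,3} = 1
g(6) = mex{0,1,3} = 2
g(7) = mex{0,1,2} = 3
g(8) = mex{1,2,3} = 0
So g(8) = 0.
For pile C, compute g(0), g(1), … with moves {2, 4, 5}:
k:     0  1  2  3  4  5  6  7  8
g(k):  0  0  1  1  2  2  3  0  0
So g(8) = 0.
The value of a disjunctive sum is the nim-sum of the parts.
Combined value = 4 XOR 0 XOR 0 = 4.

4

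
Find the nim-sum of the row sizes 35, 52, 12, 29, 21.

19

Nim-sum: 35 ^ 52 ^ 12 ^ 29 ^ 21 = 19.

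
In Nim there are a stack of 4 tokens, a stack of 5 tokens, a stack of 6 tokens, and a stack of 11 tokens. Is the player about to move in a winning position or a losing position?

Winning position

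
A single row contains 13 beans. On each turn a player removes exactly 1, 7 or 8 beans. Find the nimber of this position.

3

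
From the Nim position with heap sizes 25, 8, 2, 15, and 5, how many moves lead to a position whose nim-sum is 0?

In binary:
  11001  (25)
  01000  (8)
  00010  (2)
  01111  (15)
  00101  (5)
  -----
  11001  (25)
The overall nim-sum is X = 25. A heap of size p has a winning move iff p XOR X < p (reduce it to p XOR X).
  25: 25 XOR 25 = 0 < 25 — winning move (to 0).
  8: 8 XOR 25 = 17 ≥ 8 — no move.
  2: 2 XOR 25 = 27 ≥ 2 — no move.
  15: 15 XOR 25 = 22 ≥ 15 — no move.
  5: 5 XOR 25 = 28 ≥ 5 — no move.
That gives 1 winning move.

1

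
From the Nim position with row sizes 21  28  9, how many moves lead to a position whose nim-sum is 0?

0

Compute the nim-sum pairwise:
21 ⊕ 28 = 9
9 ⊕ 9 = 0
The nim-sum is already 0, so every move leaves a nonzero nim-sum — there are no winning moves.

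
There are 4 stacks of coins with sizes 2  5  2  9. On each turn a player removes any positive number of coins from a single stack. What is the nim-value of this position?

12

Compute the nim-sum pairwise:
2 ^ 5 = 7
7 ^ 2 = 5
5 ^ 9 = 12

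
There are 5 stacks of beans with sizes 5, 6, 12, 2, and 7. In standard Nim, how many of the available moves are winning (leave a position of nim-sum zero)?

Nim-sum: 5 ^ 6 ^ 12 ^ 2 ^ 7 = 10.
The overall nim-sum is X = 10. A stack of size p has a winning move iff p XOR X < p (reduce it to p XOR X).
  5: 5 XOR 10 = 15 ≥ 5 — no move.
  6: 6 XOR 10 = 12 ≥ 6 — no move.
  12: 12 XOR 10 = 6 < 12 — winning move (to 6).
  2: 2 XOR 10 = 8 ≥ 2 — no move.
  7: 7 XOR 10 = 13 ≥ 7 — no move.
That gives 1 winning move.

1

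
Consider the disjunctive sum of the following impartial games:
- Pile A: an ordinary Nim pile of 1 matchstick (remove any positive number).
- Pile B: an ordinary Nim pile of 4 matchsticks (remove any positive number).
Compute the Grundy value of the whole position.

Pile A is a plain Nim pile of size 1, so its Grundy value is 1.
Pile B is a plain Nim pile of size 4, so its Grundy value is 4.
By the Sprague-Grundy theorem, the Grundy value of a sum of independent games is the XOR of the component values.
Combined value = 1 XOR 4 = 5.

5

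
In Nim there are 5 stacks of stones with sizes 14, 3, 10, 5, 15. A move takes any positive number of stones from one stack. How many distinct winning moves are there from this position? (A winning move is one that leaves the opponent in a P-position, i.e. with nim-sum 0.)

Nim-sum: 14 ^ 3 ^ 10 ^ 5 ^ 15 = 13.
The overall nim-sum is X = 13. A stack of size p has a winning move iff p XOR X < p (reduce it to p XOR X).
  14: 14 XOR 13 = 3 < 14 — winning move (to 3).
  3: 3 XOR 13 = 14 ≥ 3 — no move.
  10: 10 XOR 13 = 7 < 10 — winning move (to 7).
  5: 5 XOR 13 = 8 ≥ 5 — no move.
  15: 15 XOR 13 = 2 < 15 — winning move (to 2).
That gives 3 winning moves.

3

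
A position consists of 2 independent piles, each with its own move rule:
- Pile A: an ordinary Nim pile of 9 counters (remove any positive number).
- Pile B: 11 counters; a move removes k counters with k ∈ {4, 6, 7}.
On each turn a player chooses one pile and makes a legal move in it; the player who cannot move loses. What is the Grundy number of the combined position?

Pile A is a plain Nim pile of size 9, so its Grundy value is 9.
Build the Grundy sequence for pile B with g(k) = mex{g(k−s) : s ∈ {4, 6, 7}, s ≤ k}:
k:     0  1  2  3  4  5  6  7  8  9 10 11
g(k):  0  0  0  0  1  1  1  1  2  2  2  0
So g(11) = 0.
By the Sprague-Grundy theorem, the Grundy value of a sum of independent games is the XOR of the component values.
Combined value = 9 XOR 0 = 9.

9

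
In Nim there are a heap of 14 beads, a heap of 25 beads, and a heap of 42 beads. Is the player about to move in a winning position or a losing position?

Compute the nim-sum pairwise:
14 ⊕ 25 = 23
23 ⊕ 42 = 61
The nim-sum is 61 ≠ 0, so this is an N-position: the player to move can win.

Winning position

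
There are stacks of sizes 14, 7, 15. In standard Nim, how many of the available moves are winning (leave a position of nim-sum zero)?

Nim-sum: 14 ^ 7 ^ 15 = 6.
The overall nim-sum is X = 6. A stack of size p has a winning move iff p XOR X < p (reduce it to p XOR X).
  14: 14 XOR 6 = 8 < 14 — winning move (to 8).
  7: 7 XOR 6 = 1 < 7 — winning move (to 1).
  15: 15 XOR 6 = 9 < 15 — winning move (to 9).
That gives 3 winning moves.

3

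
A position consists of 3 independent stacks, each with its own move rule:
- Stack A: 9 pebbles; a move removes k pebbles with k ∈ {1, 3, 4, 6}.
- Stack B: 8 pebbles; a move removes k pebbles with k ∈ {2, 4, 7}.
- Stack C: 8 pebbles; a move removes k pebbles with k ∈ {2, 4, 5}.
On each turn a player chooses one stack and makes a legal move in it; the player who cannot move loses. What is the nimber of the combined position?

Build the Grundy sequence for stack A with g(k) = mex{g(k−s) : s ∈ {1, 3, 4, 6}, s ≤ k}:
k:     0  1  2  3  4  5  6  7  8  9
g(k):  0  1  0  1  2  3  2  0  1  0
So g(9) = 0.
For stack B, compute g(0), g(1), … with moves {2, 4, 7}:
k:     0  1  2  3  4  5  6  7  8
g(k):  0  0  1  1  2  2  0  3  1
So g(8) = 1.
Grundy values for stack C (subtraction set {2, 4, 5}):
k:     0  1  2  3  4  5  6  7  8
g(k):  0  0  1  1  2  2  3  0  0
So g(8) = 0.
The value of a disjunctive sum is the nim-sum of the parts.
Combined value = 0 XOR 1 XOR 0 = 1.

1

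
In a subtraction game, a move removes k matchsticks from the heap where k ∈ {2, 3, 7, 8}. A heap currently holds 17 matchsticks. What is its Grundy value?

1

Compute g(0), g(1), … for moves {2, 3, 7, 8}:
k:     0  1  2  3  4  5  6  7  8  9 10 11 12 13 14 15 16 17
g(k):  0  0  1  1  2  0  0  1  1  2  0  0  1  1  2  0  0  1
So g(17) = 1.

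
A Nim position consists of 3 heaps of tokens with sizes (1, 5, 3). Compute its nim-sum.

7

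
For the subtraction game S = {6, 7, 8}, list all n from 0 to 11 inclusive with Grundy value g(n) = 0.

0, 1, 2, 3, 4, 5

Build the Grundy sequence with g(k) = mex{g(k−s) : s ∈ {6, 7, 8}, s ≤ k}:
k:     0  1  2  3  4  5  6  7  8  9 10 11
g(k):  0  0  0  0  0  0  1  1  1  1  1  1
The P-positions (g = 0) in 0..11 are 0, 1, 2, 3, 4, 5.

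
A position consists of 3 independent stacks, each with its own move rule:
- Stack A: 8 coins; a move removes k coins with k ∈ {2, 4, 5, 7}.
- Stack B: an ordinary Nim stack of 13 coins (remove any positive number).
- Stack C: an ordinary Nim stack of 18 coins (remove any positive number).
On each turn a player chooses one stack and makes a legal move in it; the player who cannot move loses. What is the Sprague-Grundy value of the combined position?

27

For stack A, compute g(0), g(1), … with moves {2, 4, 5, 7}:
k:     0  1  2  3  4  5  6  7  8
g(k):  0  0  1  1  2  2  3  3  4
So g(8) = 4.
Stack B is a plain Nim stack of size 13, so its Grundy value is 13.
Stack C is a plain Nim stack of size 18, so its Grundy value is 18.
The value of a disjunctive sum is the nim-sum of the parts.
Combined value = 4 ⊕ 13 ⊕ 18 = 27.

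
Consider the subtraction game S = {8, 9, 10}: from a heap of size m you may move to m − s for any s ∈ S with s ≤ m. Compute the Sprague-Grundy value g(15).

1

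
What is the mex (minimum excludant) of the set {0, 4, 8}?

1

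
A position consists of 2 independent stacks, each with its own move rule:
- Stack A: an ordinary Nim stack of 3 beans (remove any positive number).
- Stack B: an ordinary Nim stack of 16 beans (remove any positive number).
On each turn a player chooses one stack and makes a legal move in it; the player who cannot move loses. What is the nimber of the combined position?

19

Stack A is a plain Nim stack of size 3, so its Grundy value is 3.
Stack B is a plain Nim stack of size 16, so its Grundy value is 16.
The value of a disjunctive sum is the nim-sum of the parts.
Combined value = 3 XOR 16 = 19.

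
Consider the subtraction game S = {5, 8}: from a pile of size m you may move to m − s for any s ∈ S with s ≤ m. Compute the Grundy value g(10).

2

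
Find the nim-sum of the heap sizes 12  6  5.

15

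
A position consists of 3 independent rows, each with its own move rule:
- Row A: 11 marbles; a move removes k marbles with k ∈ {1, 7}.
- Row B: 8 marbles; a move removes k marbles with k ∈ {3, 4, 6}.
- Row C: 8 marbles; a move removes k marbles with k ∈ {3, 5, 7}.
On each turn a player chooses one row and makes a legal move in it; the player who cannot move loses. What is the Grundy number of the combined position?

Build the Grundy sequence for row A with g(k) = mex{g(k−s) : s ∈ {1, 7}, s ≤ k}:
k:     0  1  2  3  4  5  6  7  8  9 10 11
g(k):  0  1  0  1  0  1  0  1  0  1  0  1
So g(11) = 1.
For row B, compute g(0), g(1), … with moves {3, 4, 6}:
g(0) = mex{} = 0
g(1) = mex{} = 0
g(2) = mex{} = 0
g(3) = mex{0} = 1
g(4) = mex{0} = 1
g(5) = mex{0} = 1
g(6) = mex{0,1} = 2
g(7) = mex{0,1} = 2
g(8) = mex{0,1} = 2
So g(8) = 2.
For row C, compute g(0), g(1), … with moves {3, 5, 7}:
k:     0  1  2  3  4  5  6  7  8
g(k):  0  0  0  1  1  1  2  2  2
So g(8) = 2.
By the Sprague-Grundy theorem, the Grundy value of a sum of independent games is the XOR of the component values.
Combined value = 1 XOR 2 XOR 2 = 1.

1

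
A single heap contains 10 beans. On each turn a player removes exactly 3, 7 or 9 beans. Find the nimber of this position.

3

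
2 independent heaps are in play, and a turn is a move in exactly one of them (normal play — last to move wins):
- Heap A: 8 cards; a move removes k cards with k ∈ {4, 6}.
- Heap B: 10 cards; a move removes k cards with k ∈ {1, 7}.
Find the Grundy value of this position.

2

Build the Grundy sequence for heap A with g(k) = mex{g(k−s) : s ∈ {4, 6}, s ≤ k}:
k:     0  1  2  3  4  5  6  7  8
g(k):  0  0  0  0  1  1  1  1  2
So g(8) = 2.
Build the Grundy sequence for heap B with g(k) = mex{g(k−s) : s ∈ {1, 7}, s ≤ k}:
g(0) = mex{} = 0
g(1) = mex{0} = 1
g(2) = mex{1} = 0
g(3) = mex{0} = 1
g(4) = mex{1} = 0
g(5) = mex{0} = 1
g(6) = mex{1} = 0
g(7) = mex{0} = 1
g(8) = mex{1} = 0
g(9) = mex{0} = 1
g(10) = mex{1} = 0
So g(10) = 0.
The value of a disjunctive sum is the nim-sum of the parts.
Combined value = 2 ⊕ 0 = 2.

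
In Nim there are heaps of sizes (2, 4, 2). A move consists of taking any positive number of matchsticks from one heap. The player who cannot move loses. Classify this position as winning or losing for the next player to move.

Compute the nim-sum pairwise:
2 ^ 4 = 6
6 ^ 2 = 4
The nim-sum is 4 ≠ 0, so this is an N-position: the player to move can win.

Winning position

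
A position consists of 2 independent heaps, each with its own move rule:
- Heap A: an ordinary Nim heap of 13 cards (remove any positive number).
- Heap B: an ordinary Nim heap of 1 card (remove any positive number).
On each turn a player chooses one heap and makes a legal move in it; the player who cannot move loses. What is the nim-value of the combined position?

12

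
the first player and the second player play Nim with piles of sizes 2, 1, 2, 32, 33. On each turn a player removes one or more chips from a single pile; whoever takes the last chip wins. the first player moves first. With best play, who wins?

In binary:
  000010  (2)
  000001  (1)
  000010  (2)
  100000  (32)
  100001  (33)
  ------
  000000  (0)
The nim-sum is 0, so this is a P-position: the player to move is in a losing position under optimal play; the first player is about to move from it and so loses — the second player wins.

the second player wins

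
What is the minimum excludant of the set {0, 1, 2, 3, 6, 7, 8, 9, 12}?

4

The values 0, 1, 2, 3 are all present; 4 is the first non-negative integer missing from the set.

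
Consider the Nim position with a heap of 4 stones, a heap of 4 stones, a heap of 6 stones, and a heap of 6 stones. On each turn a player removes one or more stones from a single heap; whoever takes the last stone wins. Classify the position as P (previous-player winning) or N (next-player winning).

Write each in binary and XOR column by column:
  100  (4)
  100  (4)
  110  (6)
  110  (6)
  ---
  000  (0)
The nim-sum is 0, so this is a P-position: the player to move is in a losing position under optimal play.

P-position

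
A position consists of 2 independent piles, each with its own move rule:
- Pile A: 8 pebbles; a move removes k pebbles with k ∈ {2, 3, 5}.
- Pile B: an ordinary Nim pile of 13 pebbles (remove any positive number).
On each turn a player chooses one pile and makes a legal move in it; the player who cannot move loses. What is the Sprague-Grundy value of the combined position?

Build the Grundy sequence for pile A with g(k) = mex{g(k−s) : s ∈ {2, 3, 5}, s ≤ k}:
g(0) = mex{} = 0
g(1) = mex{} = 0
g(2) = mex{0} = 1
g(3) = mex{0} = 1
g(4) = mex{0,1} = 2
g(5) = mex{0,1} = 2
g(6) = mex{0,1,2} = 3
g(7) = mex{1,2} = 0
g(8) = mex{1,2,3} = 0
So g(8) = 0.
Pile B is a plain Nim pile of size 13, so its Grundy value is 13.
The value of a disjunctive sum is the nim-sum of the parts.
Combined value = 0 ⊕ 13 = 13.

13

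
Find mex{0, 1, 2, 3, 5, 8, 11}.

4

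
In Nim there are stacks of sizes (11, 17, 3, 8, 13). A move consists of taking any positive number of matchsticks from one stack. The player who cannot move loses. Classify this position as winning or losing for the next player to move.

Winning position

Write each in binary and XOR column by column:
  01011  (11)
  10001  (17)
  00011  (3)
  01000  (8)
  01101  (13)
  -----
  11100  (28)
The nim-sum is 28 ≠ 0, so this is an N-position: the player to move can win.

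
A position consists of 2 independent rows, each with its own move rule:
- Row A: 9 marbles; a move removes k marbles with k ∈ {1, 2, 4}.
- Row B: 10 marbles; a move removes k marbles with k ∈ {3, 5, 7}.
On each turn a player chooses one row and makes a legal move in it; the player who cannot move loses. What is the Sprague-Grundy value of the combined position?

0

For row A, compute g(0), g(1), … with moves {1, 2, 4}:
k:     0  1  2  3  4  5  6  7  8  9
g(k):  0  1  2  0  1  2  0  1  2  0
So g(9) = 0.
Grundy values for row B (subtraction set {3, 5, 7}):
k:     0  1  2  3  4  5  6  7  8  9 10
g(k):  0  0  0  1  1  1  2  2  2  3  0
So g(10) = 0.
By the Sprague-Grundy theorem, the Grundy value of a sum of independent games is the XOR of the component values.
Combined value = 0 XOR 0 = 0.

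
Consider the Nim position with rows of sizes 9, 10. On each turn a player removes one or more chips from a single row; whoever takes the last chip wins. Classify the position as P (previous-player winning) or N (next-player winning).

Compute the nim-sum pairwise:
9 ⊕ 10 = 3
The nim-sum is 3 ≠ 0, so this is an N-position: the player to move can win.

N-position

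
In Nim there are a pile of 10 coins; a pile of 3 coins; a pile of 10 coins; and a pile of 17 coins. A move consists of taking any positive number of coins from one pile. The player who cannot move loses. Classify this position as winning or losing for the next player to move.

Winning position

Compute the nim-sum pairwise:
10 XOR 3 = 9
9 XOR 10 = 3
3 XOR 17 = 18
The nim-sum is 18 ≠ 0, so this is an N-position: the player to move can win.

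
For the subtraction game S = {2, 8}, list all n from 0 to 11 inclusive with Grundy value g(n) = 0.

0, 1, 4, 5, 10, 11

Grundy values for subtraction set {2, 8}:
g(0) = mex{} = 0
g(1) = mex{} = 0
g(2) = mex{0} = 1
g(3) = mex{0} = 1
g(4) = mex{1} = 0
g(5) = mex{1} = 0
g(6) = mex{0} = 1
g(7) = mex{0} = 1
g(8) = mex{0,1} = 2
g(9) = mex{0,1} = 2
g(10) = mex{1,2} = 0
g(11) = mex{1,2} = 0
The P-positions (g = 0) in 0..11 are 0, 1, 4, 5, 10, 11.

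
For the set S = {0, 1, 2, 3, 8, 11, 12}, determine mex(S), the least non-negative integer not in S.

4

The values 0, 1, 2, 3 are all present; 4 is the first non-negative integer missing from the set.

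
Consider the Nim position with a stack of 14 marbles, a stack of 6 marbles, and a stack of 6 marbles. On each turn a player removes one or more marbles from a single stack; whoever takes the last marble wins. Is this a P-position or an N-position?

Write each in binary and XOR column by column:
  1110  (14)
  0110  (6)
  0110  (6)
  ----
  1110  (14)
The nim-sum is 14 ≠ 0, so this is an N-position: the player to move can win.

N-position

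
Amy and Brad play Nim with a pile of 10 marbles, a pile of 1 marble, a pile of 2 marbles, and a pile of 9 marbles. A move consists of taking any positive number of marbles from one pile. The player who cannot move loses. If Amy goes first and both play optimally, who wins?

Nim-sum: 10 ^ 1 ^ 2 ^ 9 = 0.
The nim-sum is 0, so this is a P-position: the player to move is in a losing position under optimal play; Amy is about to move from it and so loses — Brad wins.

Brad wins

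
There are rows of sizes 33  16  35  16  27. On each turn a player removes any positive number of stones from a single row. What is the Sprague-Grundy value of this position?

25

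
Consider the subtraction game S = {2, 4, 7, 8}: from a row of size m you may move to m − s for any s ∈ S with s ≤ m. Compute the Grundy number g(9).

Grundy values for subtraction set {2, 4, 7, 8}:
g(0) = mex{} = 0
g(1) = mex{} = 0
g(2) = mex{0} = 1
g(3) = mex{0} = 1
g(4) = mex{0,1} = 2
g(5) = mex{0,1} = 2
g(6) = mex{1,2} = 0
g(7) = mex{0,1,2} = 3
g(8) = mex{0,2} = 1
g(9) = mex{0,1,2,3} = 4
So g(9) = 4.

4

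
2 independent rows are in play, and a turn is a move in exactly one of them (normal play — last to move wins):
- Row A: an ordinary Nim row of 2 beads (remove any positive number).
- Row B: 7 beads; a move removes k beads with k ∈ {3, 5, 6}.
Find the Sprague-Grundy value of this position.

0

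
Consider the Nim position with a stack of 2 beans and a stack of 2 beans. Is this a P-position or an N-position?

P-position

Compute the nim-sum pairwise:
2 ^ 2 = 0
The nim-sum is 0, so this is a P-position: the player to move is in a losing position under optimal play.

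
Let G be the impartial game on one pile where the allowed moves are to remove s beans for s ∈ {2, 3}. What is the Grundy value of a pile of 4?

Compute g(0), g(1), … for moves {2, 3}:
k:     0  1  2  3  4
g(k):  0  0  1  1  2
So g(4) = 2.

2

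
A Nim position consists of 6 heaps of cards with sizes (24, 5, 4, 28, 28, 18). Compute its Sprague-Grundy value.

11

Nim-sum: 24 ^ 5 ^ 4 ^ 28 ^ 28 ^ 18 = 11.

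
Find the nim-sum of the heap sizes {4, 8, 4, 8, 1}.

1

Write each in binary and XOR column by column:
  0100  (4)
  1000  (8)
  0100  (4)
  1000  (8)
  0001  (1)
  ----
  0001  (1)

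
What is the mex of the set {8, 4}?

0 is not in the set, so the mex is 0.

0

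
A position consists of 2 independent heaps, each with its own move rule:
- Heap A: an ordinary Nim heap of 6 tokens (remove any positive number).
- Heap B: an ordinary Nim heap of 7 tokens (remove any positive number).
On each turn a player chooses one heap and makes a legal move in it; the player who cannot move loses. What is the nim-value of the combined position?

Heap A is a plain Nim heap of size 6, so its Grundy value is 6.
Heap B is a plain Nim heap of size 7, so its Grundy value is 7.
The value of a disjunctive sum is the nim-sum of the parts.
Combined value = 6 ⊕ 7 = 1.

1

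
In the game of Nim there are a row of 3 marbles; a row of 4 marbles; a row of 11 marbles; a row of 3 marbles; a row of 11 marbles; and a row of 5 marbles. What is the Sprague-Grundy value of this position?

Nim-sum: 3 ⊕ 4 ⊕ 11 ⊕ 3 ⊕ 11 ⊕ 5 = 1.

1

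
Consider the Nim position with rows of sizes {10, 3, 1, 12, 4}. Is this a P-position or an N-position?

P-position

In binary:
  1010  (10)
  0011  (3)
  0001  (1)
  1100  (12)
  0100  (4)
  ----
  0000  (0)
The nim-sum is 0, so this is a P-position: the player to move is in a losing position under optimal play.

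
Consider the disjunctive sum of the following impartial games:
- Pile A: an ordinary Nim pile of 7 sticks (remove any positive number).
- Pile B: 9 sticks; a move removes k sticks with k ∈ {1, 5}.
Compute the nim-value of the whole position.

Pile A is a plain Nim pile of size 7, so its Grundy value is 7.
For pile B, compute g(0), g(1), … with moves {1, 5}:
k:     0  1  2  3  4  5  6  7  8  9
g(k):  0  1  0  1  0  1  0  1  0  1
So g(9) = 1.
The value of a disjunctive sum is the nim-sum of the parts.
Combined value = 7 ⊕ 1 = 6.

6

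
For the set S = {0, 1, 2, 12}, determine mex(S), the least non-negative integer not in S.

3

The values 0, 1, 2 are all present; 3 is the first non-negative integer missing from the set.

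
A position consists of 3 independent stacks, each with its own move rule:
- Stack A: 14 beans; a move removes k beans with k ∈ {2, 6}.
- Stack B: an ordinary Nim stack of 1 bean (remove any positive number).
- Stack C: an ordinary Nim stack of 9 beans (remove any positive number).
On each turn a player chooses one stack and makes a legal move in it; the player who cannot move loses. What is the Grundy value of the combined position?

For stack A, compute g(0), g(1), … with moves {2, 6}:
g(0) = mex{} = 0
g(1) = mex{} = 0
g(2) = mex{0} = 1
g(3) = mex{0} = 1
g(4) = mex{1} = 0
g(5) = mex{1} = 0
g(6) = mex{0} = 1
g(7) = mex{0} = 1
g(8) = mex{1} = 0
g(9) = mex{1} = 0
g(10) = mex{0} = 1
g(11) = mex{0} = 1
g(12) = mex{1} = 0
g(13) = mex{1} = 0
g(14) = mex{0} = 1
So g(14) = 1.
Stack B is a plain Nim stack of size 1, so its Grundy value is 1.
Stack C is a plain Nim stack of size 9, so its Grundy value is 9.
By the Sprague-Grundy theorem, the Grundy value of a sum of independent games is the XOR of the component values.
Combined value = 1 XOR 1 XOR 9 = 9.

9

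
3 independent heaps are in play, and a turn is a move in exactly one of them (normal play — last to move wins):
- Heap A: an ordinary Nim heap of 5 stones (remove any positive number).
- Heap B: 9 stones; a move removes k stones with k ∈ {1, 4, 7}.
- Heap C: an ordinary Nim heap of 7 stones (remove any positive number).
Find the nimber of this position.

3

Heap A is a plain Nim heap of size 5, so its Grundy value is 5.
Grundy values for heap B (subtraction set {1, 4, 7}):
g(0) = mex{} = 0
g(1) = mex{0} = 1
g(2) = mex{1} = 0
g(3) = mex{0} = 1
g(4) = mex{0,1} = 2
g(5) = mex{1,2} = 0
g(6) = mex{0} = 1
g(7) = mex{0,1} = 2
g(8) = mex{1,2} = 0
g(9) = mex{0} = 1
So g(9) = 1.
Heap C is a plain Nim heap of size 7, so its Grundy value is 7.
The value of a disjunctive sum is the nim-sum of the parts.
Combined value = 5 XOR 1 XOR 7 = 3.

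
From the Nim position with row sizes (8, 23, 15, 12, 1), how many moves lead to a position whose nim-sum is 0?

1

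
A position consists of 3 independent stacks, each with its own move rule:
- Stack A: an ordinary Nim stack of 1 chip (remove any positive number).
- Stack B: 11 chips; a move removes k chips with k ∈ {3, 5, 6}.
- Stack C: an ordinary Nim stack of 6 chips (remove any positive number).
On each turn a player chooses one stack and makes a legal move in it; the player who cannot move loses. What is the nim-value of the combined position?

7

Stack A is a plain Nim stack of size 1, so its Grundy value is 1.
For stack B, compute g(0), g(1), … with moves {3, 5, 6}:
g(0) = mex{} = 0
g(1) = mex{} = 0
g(2) = mex{} = 0
g(3) = mex{0} = 1
g(4) = mex{0} = 1
g(5) = mex{0} = 1
g(6) = mex{0,1} = 2
g(7) = mex{0,1} = 2
g(8) = mex{0,1} = 2
g(9) = mex{1,2} = 0
g(10) = mex{1,2} = 0
g(11) = mex{1,2} = 0
So g(11) = 0.
Stack C is a plain Nim stack of size 6, so its Grundy value is 6.
The value of a disjunctive sum is the nim-sum of the parts.
Combined value = 1 ⊕ 0 ⊕ 6 = 7.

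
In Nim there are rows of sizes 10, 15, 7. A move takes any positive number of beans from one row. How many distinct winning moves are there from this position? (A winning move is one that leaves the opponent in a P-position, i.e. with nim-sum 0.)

3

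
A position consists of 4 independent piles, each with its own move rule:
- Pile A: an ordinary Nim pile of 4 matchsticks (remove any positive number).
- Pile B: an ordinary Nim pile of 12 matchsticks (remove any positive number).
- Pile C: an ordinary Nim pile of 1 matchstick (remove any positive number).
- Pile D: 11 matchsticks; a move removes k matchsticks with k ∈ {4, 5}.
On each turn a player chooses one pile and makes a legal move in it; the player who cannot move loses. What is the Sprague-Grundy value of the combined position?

Pile A is a plain Nim pile of size 4, so its Grundy value is 4.
Pile B is a plain Nim pile of size 12, so its Grundy value is 12.
Pile C is a plain Nim pile of size 1, so its Grundy value is 1.
Build the Grundy sequence for pile D with g(k) = mex{g(k−s) : s ∈ {4, 5}, s ≤ k}:
g(0) = mex{} = 0
g(1) = mex{} = 0
g(2) = mex{} = 0
g(3) = mex{} = 0
g(4) = mex{0} = 1
g(5) = mex{0} = 1
g(6) = mex{0} = 1
g(7) = mex{0} = 1
g(8) = mex{0,1} = 2
g(9) = mex{1} = 0
g(10) = mex{1} = 0
g(11) = mex{1} = 0
So g(11) = 0.
By the Sprague-Grundy theorem, the Grundy value of a sum of independent games is the XOR of the component values.
Combined value = 4 ⊕ 12 ⊕ 1 ⊕ 0 = 9.

9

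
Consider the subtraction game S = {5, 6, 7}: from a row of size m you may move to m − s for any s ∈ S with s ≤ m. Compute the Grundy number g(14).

Grundy values for subtraction set {5, 6, 7}:
g(0) = mex{} = 0
g(1) = mex{} = 0
g(2) = mex{} = 0
g(3) = mex{} = 0
g(4) = mex{} = 0
g(5) = mex{0} = 1
g(6) = mex{0} = 1
g(7) = mex{0} = 1
g(8) = mex{0} = 1
g(9) = mex{0} = 1
g(10) = mex{0,1} = 2
g(11) = mex{0,1} = 2
g(12) = mex{1} = 0
g(13) = mex{1} = 0
g(14) = mex{1} = 0
So g(14) = 0.

0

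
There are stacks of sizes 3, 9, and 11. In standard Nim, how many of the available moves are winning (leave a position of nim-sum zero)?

3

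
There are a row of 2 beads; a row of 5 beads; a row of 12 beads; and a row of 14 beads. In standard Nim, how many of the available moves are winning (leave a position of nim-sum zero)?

Nim-sum: 2 ⊕ 5 ⊕ 12 ⊕ 14 = 5.
The overall nim-sum is X = 5. A row of size p has a winning move iff p XOR X < p (reduce it to p XOR X).
  2: 2 XOR 5 = 7 ≥ 2 — no move.
  5: 5 XOR 5 = 0 < 5 — winning move (to 0).
  12: 12 XOR 5 = 9 < 12 — winning move (to 9).
  14: 14 XOR 5 = 11 < 14 — winning move (to 11).
That gives 3 winning moves.

3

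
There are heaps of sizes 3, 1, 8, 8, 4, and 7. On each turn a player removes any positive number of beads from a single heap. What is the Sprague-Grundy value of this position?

1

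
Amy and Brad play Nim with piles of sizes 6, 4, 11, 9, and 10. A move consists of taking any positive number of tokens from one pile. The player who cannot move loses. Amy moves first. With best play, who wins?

Compute the nim-sum pairwise:
6 XOR 4 = 2
2 XOR 11 = 9
9 XOR 9 = 0
0 XOR 10 = 10
The nim-sum is 10 ≠ 0, so this is an N-position: the player to move can win; Amy has a winning move.

Amy wins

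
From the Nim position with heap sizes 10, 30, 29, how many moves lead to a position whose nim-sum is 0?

3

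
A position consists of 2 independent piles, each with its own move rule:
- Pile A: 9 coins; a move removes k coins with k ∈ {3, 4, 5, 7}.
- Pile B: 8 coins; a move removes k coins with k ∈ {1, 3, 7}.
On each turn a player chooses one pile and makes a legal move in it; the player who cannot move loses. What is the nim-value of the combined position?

3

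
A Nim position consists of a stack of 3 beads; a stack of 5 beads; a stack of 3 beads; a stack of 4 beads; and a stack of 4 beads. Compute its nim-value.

Bitwise XOR of the heap sizes:
  011  (3)
  101  (5)
  011  (3)
  100  (4)
  100  (4)
  ---
  101  (5)

5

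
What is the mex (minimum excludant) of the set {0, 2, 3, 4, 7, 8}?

0 is in the set but 1 is not, so the mex is 1.

1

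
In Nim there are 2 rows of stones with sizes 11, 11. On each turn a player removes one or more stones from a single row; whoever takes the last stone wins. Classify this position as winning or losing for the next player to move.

Nim-sum: 11 ⊕ 11 = 0.
The nim-sum is 0, so this is a P-position: the player to move is in a losing position under optimal play.

Losing position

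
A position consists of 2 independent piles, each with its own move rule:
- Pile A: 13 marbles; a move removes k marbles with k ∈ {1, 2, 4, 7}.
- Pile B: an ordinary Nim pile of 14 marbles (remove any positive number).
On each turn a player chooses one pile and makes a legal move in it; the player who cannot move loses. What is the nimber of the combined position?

Build the Grundy sequence for pile A with g(k) = mex{g(k−s) : s ∈ {1, 2, 4, 7}, s ≤ k}:
k:     0  1  2  3  4  5  6  7  8  9 10 11 12 13
g(k):  0  1  2  0  1  2  0  1  2  0  1  2  0  1
So g(13) = 1.
Pile B is a plain Nim pile of size 14, so its Grundy value is 14.
The value of a disjunctive sum is the nim-sum of the parts.
Combined value = 1 XOR 14 = 15.

15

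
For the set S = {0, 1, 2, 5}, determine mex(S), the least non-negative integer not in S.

The values 0, 1, 2 are all present; 3 is the first non-negative integer missing from the set.

3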